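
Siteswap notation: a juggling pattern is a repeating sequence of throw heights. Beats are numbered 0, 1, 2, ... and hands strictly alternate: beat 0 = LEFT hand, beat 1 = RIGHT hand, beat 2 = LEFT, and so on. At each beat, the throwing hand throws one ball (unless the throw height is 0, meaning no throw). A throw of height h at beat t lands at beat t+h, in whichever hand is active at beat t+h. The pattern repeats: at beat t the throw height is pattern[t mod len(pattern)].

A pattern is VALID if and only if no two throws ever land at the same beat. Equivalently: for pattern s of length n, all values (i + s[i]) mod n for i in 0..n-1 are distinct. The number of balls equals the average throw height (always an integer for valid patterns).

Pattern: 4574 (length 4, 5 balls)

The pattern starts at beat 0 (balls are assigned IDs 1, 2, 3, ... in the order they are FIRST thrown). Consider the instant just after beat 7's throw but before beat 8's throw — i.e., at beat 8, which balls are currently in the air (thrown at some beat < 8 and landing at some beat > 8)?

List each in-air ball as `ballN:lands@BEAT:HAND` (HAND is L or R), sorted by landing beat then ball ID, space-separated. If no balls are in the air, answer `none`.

Beat 0 (L): throw ball1 h=4 -> lands@4:L; in-air after throw: [b1@4:L]
Beat 1 (R): throw ball2 h=5 -> lands@6:L; in-air after throw: [b1@4:L b2@6:L]
Beat 2 (L): throw ball3 h=7 -> lands@9:R; in-air after throw: [b1@4:L b2@6:L b3@9:R]
Beat 3 (R): throw ball4 h=4 -> lands@7:R; in-air after throw: [b1@4:L b2@6:L b4@7:R b3@9:R]
Beat 4 (L): throw ball1 h=4 -> lands@8:L; in-air after throw: [b2@6:L b4@7:R b1@8:L b3@9:R]
Beat 5 (R): throw ball5 h=5 -> lands@10:L; in-air after throw: [b2@6:L b4@7:R b1@8:L b3@9:R b5@10:L]
Beat 6 (L): throw ball2 h=7 -> lands@13:R; in-air after throw: [b4@7:R b1@8:L b3@9:R b5@10:L b2@13:R]
Beat 7 (R): throw ball4 h=4 -> lands@11:R; in-air after throw: [b1@8:L b3@9:R b5@10:L b4@11:R b2@13:R]
Beat 8 (L): throw ball1 h=4 -> lands@12:L; in-air after throw: [b3@9:R b5@10:L b4@11:R b1@12:L b2@13:R]

Answer: ball3:lands@9:R ball5:lands@10:L ball4:lands@11:R ball2:lands@13:R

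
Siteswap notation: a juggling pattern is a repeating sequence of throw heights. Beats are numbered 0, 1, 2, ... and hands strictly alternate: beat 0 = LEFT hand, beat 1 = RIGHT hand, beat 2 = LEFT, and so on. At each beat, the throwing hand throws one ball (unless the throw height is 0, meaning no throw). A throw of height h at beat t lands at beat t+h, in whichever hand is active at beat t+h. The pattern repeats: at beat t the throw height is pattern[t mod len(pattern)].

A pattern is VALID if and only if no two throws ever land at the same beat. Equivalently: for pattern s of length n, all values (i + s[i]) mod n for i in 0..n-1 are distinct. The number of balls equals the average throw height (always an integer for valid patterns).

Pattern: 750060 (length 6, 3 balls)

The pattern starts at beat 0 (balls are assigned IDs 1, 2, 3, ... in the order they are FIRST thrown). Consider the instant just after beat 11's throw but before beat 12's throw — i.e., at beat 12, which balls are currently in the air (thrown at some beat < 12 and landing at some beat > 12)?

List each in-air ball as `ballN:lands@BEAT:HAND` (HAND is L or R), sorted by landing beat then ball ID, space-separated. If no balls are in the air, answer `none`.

Answer: ball2:lands@13:R ball3:lands@16:L

Derivation:
Beat 0 (L): throw ball1 h=7 -> lands@7:R; in-air after throw: [b1@7:R]
Beat 1 (R): throw ball2 h=5 -> lands@6:L; in-air after throw: [b2@6:L b1@7:R]
Beat 4 (L): throw ball3 h=6 -> lands@10:L; in-air after throw: [b2@6:L b1@7:R b3@10:L]
Beat 6 (L): throw ball2 h=7 -> lands@13:R; in-air after throw: [b1@7:R b3@10:L b2@13:R]
Beat 7 (R): throw ball1 h=5 -> lands@12:L; in-air after throw: [b3@10:L b1@12:L b2@13:R]
Beat 10 (L): throw ball3 h=6 -> lands@16:L; in-air after throw: [b1@12:L b2@13:R b3@16:L]
Beat 12 (L): throw ball1 h=7 -> lands@19:R; in-air after throw: [b2@13:R b3@16:L b1@19:R]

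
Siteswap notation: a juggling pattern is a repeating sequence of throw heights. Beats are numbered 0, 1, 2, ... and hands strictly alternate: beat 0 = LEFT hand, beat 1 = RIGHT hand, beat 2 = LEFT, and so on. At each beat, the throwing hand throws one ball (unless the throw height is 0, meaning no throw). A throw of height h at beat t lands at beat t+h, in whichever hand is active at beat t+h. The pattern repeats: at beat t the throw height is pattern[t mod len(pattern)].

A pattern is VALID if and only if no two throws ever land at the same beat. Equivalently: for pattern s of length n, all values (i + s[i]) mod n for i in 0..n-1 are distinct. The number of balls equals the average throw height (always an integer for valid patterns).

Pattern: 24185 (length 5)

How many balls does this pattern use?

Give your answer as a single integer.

Pattern = [2, 4, 1, 8, 5], length n = 5
  position 0: throw height = 2, running sum = 2
  position 1: throw height = 4, running sum = 6
  position 2: throw height = 1, running sum = 7
  position 3: throw height = 8, running sum = 15
  position 4: throw height = 5, running sum = 20
Total sum = 20; balls = sum / n = 20 / 5 = 4

Answer: 4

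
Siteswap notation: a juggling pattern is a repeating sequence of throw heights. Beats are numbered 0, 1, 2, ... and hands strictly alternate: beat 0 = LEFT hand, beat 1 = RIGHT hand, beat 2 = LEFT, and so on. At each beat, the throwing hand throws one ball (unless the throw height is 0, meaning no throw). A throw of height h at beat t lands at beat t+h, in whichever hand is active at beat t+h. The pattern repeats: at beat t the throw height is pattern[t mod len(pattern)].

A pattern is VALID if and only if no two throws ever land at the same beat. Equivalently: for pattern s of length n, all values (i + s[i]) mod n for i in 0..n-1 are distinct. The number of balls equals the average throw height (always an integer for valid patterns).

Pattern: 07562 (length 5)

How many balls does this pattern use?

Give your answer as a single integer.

Pattern = [0, 7, 5, 6, 2], length n = 5
  position 0: throw height = 0, running sum = 0
  position 1: throw height = 7, running sum = 7
  position 2: throw height = 5, running sum = 12
  position 3: throw height = 6, running sum = 18
  position 4: throw height = 2, running sum = 20
Total sum = 20; balls = sum / n = 20 / 5 = 4

Answer: 4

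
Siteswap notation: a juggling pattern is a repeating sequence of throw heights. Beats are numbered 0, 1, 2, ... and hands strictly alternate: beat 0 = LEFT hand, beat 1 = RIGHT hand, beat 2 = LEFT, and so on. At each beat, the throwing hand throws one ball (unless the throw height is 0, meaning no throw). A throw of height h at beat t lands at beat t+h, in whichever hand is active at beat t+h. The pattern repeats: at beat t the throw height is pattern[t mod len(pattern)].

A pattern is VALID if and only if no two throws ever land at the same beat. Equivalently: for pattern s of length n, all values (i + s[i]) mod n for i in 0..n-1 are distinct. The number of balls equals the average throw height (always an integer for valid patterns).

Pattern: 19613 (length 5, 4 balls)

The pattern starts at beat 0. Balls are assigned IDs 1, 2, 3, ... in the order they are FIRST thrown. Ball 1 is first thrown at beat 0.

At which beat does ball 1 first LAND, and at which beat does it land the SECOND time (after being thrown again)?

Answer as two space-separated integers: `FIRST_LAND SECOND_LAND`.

Beat 0 (L): throw ball1 h=1 -> lands@1:R; in-air after throw: [b1@1:R]
Beat 1 (R): throw ball1 h=9 -> lands@10:L; in-air after throw: [b1@10:L]
Beat 2 (L): throw ball2 h=6 -> lands@8:L; in-air after throw: [b2@8:L b1@10:L]
Beat 3 (R): throw ball3 h=1 -> lands@4:L; in-air after throw: [b3@4:L b2@8:L b1@10:L]
Beat 4 (L): throw ball3 h=3 -> lands@7:R; in-air after throw: [b3@7:R b2@8:L b1@10:L]
Beat 5 (R): throw ball4 h=1 -> lands@6:L; in-air after throw: [b4@6:L b3@7:R b2@8:L b1@10:L]
Beat 6 (L): throw ball4 h=9 -> lands@15:R; in-air after throw: [b3@7:R b2@8:L b1@10:L b4@15:R]
Beat 7 (R): throw ball3 h=6 -> lands@13:R; in-air after throw: [b2@8:L b1@10:L b3@13:R b4@15:R]
Beat 8 (L): throw ball2 h=1 -> lands@9:R; in-air after throw: [b2@9:R b1@10:L b3@13:R b4@15:R]
Beat 9 (R): throw ball2 h=3 -> lands@12:L; in-air after throw: [b1@10:L b2@12:L b3@13:R b4@15:R]
Beat 10 (L): throw ball1 h=1 -> lands@11:R; in-air after throw: [b1@11:R b2@12:L b3@13:R b4@15:R]
Ball 1: thrown@0 h=1 -> first land @1; rethrown@1 h=9 -> second land @10

Answer: 1 10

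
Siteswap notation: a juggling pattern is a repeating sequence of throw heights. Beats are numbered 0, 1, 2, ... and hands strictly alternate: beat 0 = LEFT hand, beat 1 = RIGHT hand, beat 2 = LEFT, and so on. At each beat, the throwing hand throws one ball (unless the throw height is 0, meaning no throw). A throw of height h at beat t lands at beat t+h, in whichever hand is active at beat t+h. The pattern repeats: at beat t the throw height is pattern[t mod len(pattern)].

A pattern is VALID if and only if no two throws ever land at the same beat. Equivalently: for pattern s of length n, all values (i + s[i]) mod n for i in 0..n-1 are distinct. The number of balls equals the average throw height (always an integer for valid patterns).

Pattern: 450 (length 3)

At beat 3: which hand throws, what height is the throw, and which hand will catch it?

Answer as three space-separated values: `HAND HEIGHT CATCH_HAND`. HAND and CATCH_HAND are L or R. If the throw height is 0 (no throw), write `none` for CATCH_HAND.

Beat 3: 3 mod 2 = 1, so hand = R
Throw height = pattern[3 mod 3] = pattern[0] = 4
Lands at beat 3+4=7, 7 mod 2 = 1, so catch hand = R

Answer: R 4 R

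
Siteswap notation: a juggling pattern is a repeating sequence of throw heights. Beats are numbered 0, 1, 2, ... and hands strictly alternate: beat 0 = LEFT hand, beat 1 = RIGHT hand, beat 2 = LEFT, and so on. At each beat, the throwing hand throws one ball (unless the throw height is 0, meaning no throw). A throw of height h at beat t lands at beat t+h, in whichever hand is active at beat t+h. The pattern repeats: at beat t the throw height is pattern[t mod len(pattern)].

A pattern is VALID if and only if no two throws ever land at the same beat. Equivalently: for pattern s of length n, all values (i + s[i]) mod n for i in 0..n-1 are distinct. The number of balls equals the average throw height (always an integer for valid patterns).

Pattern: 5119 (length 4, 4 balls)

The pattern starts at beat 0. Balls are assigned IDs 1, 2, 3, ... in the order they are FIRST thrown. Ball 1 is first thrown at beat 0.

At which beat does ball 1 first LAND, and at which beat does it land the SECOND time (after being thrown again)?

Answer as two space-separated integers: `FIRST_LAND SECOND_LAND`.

Beat 0 (L): throw ball1 h=5 -> lands@5:R; in-air after throw: [b1@5:R]
Beat 1 (R): throw ball2 h=1 -> lands@2:L; in-air after throw: [b2@2:L b1@5:R]
Beat 2 (L): throw ball2 h=1 -> lands@3:R; in-air after throw: [b2@3:R b1@5:R]
Beat 3 (R): throw ball2 h=9 -> lands@12:L; in-air after throw: [b1@5:R b2@12:L]
Beat 4 (L): throw ball3 h=5 -> lands@9:R; in-air after throw: [b1@5:R b3@9:R b2@12:L]
Beat 5 (R): throw ball1 h=1 -> lands@6:L; in-air after throw: [b1@6:L b3@9:R b2@12:L]
Beat 6 (L): throw ball1 h=1 -> lands@7:R; in-air after throw: [b1@7:R b3@9:R b2@12:L]
Ball 1: thrown@0 h=5 -> first land @5; rethrown@5 h=1 -> second land @6

Answer: 5 6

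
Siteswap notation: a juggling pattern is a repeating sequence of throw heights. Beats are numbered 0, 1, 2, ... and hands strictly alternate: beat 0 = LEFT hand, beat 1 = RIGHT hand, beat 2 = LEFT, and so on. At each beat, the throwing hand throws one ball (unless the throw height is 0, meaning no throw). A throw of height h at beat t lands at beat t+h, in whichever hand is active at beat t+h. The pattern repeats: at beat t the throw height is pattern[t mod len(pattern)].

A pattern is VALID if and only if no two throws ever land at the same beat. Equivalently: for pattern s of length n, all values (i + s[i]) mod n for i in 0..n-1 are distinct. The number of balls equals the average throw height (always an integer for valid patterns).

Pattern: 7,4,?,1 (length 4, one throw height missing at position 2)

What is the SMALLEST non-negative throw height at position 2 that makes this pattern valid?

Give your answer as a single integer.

i=0: (0 + 7) mod 4 = 3
i=1: (1 + 4) mod 4 = 1
i=2: s[i]=? (unknown)
i=3: (3 + 1) mod 4 = 0
Known residues: [0, 1, 3]; need a permutation of 0..3, so missing residue r = 2
Need (2 + s) mod 4 = 2; smallest s = (2 - 2) mod 4 = 0

Answer: 0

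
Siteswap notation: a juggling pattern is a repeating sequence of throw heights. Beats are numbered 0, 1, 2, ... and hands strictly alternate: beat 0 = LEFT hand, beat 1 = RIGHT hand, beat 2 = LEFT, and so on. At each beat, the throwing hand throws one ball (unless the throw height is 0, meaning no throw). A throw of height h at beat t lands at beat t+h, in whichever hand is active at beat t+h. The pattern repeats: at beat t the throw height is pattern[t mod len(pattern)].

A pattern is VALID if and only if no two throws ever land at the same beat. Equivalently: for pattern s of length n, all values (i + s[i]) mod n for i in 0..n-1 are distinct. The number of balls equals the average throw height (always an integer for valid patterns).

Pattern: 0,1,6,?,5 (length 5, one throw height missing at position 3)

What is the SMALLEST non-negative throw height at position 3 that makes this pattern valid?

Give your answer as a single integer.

i=0: (0 + 0) mod 5 = 0
i=1: (1 + 1) mod 5 = 2
i=2: (2 + 6) mod 5 = 3
i=3: s[i]=? (unknown)
i=4: (4 + 5) mod 5 = 4
Known residues: [0, 2, 3, 4]; need a permutation of 0..4, so missing residue r = 1
Need (3 + s) mod 5 = 1; smallest s = (1 - 3) mod 5 = 3

Answer: 3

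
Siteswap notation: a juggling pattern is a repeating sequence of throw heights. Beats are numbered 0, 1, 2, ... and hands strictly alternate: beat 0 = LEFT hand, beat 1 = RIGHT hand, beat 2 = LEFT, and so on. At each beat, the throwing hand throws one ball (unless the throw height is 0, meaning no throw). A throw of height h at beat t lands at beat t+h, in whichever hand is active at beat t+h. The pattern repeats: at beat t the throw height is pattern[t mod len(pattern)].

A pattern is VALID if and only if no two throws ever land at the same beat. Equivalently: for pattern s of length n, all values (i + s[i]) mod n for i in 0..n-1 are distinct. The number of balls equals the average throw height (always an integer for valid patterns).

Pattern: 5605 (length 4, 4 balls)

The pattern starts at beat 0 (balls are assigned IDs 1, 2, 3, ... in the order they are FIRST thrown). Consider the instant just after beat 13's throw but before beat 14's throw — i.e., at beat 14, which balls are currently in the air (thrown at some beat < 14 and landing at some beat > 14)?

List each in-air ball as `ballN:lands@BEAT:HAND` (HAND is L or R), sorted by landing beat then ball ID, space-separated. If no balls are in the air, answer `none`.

Answer: ball4:lands@15:R ball1:lands@16:L ball2:lands@17:R ball3:lands@19:R

Derivation:
Beat 0 (L): throw ball1 h=5 -> lands@5:R; in-air after throw: [b1@5:R]
Beat 1 (R): throw ball2 h=6 -> lands@7:R; in-air after throw: [b1@5:R b2@7:R]
Beat 3 (R): throw ball3 h=5 -> lands@8:L; in-air after throw: [b1@5:R b2@7:R b3@8:L]
Beat 4 (L): throw ball4 h=5 -> lands@9:R; in-air after throw: [b1@5:R b2@7:R b3@8:L b4@9:R]
Beat 5 (R): throw ball1 h=6 -> lands@11:R; in-air after throw: [b2@7:R b3@8:L b4@9:R b1@11:R]
Beat 7 (R): throw ball2 h=5 -> lands@12:L; in-air after throw: [b3@8:L b4@9:R b1@11:R b2@12:L]
Beat 8 (L): throw ball3 h=5 -> lands@13:R; in-air after throw: [b4@9:R b1@11:R b2@12:L b3@13:R]
Beat 9 (R): throw ball4 h=6 -> lands@15:R; in-air after throw: [b1@11:R b2@12:L b3@13:R b4@15:R]
Beat 11 (R): throw ball1 h=5 -> lands@16:L; in-air after throw: [b2@12:L b3@13:R b4@15:R b1@16:L]
Beat 12 (L): throw ball2 h=5 -> lands@17:R; in-air after throw: [b3@13:R b4@15:R b1@16:L b2@17:R]
Beat 13 (R): throw ball3 h=6 -> lands@19:R; in-air after throw: [b4@15:R b1@16:L b2@17:R b3@19:R]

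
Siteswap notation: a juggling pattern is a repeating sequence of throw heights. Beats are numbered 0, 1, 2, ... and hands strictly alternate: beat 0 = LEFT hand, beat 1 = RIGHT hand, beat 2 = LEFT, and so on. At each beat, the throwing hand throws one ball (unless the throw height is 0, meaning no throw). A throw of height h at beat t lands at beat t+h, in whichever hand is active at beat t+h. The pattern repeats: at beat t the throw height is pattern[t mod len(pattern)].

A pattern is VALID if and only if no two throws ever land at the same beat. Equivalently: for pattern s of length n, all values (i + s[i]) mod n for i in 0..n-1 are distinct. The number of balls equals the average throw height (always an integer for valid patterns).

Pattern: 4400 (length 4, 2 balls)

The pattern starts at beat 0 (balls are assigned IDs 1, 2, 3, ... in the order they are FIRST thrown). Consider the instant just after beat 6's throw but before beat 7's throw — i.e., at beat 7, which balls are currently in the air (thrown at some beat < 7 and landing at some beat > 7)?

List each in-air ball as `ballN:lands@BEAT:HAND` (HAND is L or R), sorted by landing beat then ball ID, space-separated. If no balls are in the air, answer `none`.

Beat 0 (L): throw ball1 h=4 -> lands@4:L; in-air after throw: [b1@4:L]
Beat 1 (R): throw ball2 h=4 -> lands@5:R; in-air after throw: [b1@4:L b2@5:R]
Beat 4 (L): throw ball1 h=4 -> lands@8:L; in-air after throw: [b2@5:R b1@8:L]
Beat 5 (R): throw ball2 h=4 -> lands@9:R; in-air after throw: [b1@8:L b2@9:R]

Answer: ball1:lands@8:L ball2:lands@9:R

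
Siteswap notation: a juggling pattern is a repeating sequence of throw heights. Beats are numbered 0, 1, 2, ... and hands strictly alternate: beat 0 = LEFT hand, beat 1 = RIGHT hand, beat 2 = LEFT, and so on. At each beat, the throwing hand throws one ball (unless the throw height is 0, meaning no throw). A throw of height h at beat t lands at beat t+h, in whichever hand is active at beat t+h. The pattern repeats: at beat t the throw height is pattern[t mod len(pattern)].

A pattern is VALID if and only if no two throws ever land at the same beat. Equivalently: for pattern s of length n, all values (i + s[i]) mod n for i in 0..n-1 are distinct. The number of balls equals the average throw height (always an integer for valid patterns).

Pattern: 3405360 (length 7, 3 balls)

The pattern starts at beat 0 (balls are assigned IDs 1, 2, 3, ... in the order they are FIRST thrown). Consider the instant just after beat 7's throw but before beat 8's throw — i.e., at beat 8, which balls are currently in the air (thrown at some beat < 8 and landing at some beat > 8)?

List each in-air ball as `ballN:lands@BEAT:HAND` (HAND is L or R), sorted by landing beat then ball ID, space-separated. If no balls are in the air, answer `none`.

Beat 0 (L): throw ball1 h=3 -> lands@3:R; in-air after throw: [b1@3:R]
Beat 1 (R): throw ball2 h=4 -> lands@5:R; in-air after throw: [b1@3:R b2@5:R]
Beat 3 (R): throw ball1 h=5 -> lands@8:L; in-air after throw: [b2@5:R b1@8:L]
Beat 4 (L): throw ball3 h=3 -> lands@7:R; in-air after throw: [b2@5:R b3@7:R b1@8:L]
Beat 5 (R): throw ball2 h=6 -> lands@11:R; in-air after throw: [b3@7:R b1@8:L b2@11:R]
Beat 7 (R): throw ball3 h=3 -> lands@10:L; in-air after throw: [b1@8:L b3@10:L b2@11:R]
Beat 8 (L): throw ball1 h=4 -> lands@12:L; in-air after throw: [b3@10:L b2@11:R b1@12:L]

Answer: ball3:lands@10:L ball2:lands@11:R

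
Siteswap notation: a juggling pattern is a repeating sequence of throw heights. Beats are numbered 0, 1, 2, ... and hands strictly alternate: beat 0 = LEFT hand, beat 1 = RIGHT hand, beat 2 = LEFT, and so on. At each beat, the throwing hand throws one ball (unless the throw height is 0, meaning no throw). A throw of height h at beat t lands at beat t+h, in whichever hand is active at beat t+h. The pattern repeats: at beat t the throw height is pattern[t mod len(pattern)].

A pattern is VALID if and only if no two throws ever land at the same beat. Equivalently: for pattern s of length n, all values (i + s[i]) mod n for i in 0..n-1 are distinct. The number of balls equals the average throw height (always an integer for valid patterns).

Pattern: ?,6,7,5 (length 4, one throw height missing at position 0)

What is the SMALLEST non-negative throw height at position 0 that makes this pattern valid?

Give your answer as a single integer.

Answer: 2

Derivation:
i=0: s[i]=? (unknown)
i=1: (1 + 6) mod 4 = 3
i=2: (2 + 7) mod 4 = 1
i=3: (3 + 5) mod 4 = 0
Known residues: [0, 1, 3]; need a permutation of 0..3, so missing residue r = 2
Need (0 + s) mod 4 = 2; smallest s = (2 - 0) mod 4 = 2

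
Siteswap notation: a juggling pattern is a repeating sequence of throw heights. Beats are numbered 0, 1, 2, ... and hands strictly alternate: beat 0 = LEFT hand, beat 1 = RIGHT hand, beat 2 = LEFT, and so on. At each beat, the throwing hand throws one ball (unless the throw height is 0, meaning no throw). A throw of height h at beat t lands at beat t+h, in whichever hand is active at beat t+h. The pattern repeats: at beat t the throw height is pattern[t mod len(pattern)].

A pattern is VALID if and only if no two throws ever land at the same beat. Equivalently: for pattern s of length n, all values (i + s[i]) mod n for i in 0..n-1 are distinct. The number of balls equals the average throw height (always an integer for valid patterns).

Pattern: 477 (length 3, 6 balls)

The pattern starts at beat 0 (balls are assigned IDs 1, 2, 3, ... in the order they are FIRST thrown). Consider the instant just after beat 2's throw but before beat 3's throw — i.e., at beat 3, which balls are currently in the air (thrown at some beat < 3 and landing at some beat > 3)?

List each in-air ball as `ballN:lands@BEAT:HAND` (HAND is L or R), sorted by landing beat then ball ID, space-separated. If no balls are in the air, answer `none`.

Answer: ball1:lands@4:L ball2:lands@8:L ball3:lands@9:R

Derivation:
Beat 0 (L): throw ball1 h=4 -> lands@4:L; in-air after throw: [b1@4:L]
Beat 1 (R): throw ball2 h=7 -> lands@8:L; in-air after throw: [b1@4:L b2@8:L]
Beat 2 (L): throw ball3 h=7 -> lands@9:R; in-air after throw: [b1@4:L b2@8:L b3@9:R]
Beat 3 (R): throw ball4 h=4 -> lands@7:R; in-air after throw: [b1@4:L b4@7:R b2@8:L b3@9:R]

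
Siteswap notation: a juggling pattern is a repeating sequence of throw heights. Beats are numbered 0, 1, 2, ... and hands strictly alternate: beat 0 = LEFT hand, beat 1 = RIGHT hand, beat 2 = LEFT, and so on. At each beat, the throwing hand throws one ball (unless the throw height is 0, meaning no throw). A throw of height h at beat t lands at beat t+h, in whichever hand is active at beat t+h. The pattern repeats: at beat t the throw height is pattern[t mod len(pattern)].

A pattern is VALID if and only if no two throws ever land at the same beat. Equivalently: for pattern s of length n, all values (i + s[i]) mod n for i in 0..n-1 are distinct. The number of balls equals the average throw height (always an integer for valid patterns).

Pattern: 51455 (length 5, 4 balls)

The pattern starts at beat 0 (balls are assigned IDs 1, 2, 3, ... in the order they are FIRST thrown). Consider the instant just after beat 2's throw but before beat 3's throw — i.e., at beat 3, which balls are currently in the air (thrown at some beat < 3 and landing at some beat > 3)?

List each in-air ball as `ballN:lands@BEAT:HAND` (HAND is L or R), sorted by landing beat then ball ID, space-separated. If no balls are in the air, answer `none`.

Beat 0 (L): throw ball1 h=5 -> lands@5:R; in-air after throw: [b1@5:R]
Beat 1 (R): throw ball2 h=1 -> lands@2:L; in-air after throw: [b2@2:L b1@5:R]
Beat 2 (L): throw ball2 h=4 -> lands@6:L; in-air after throw: [b1@5:R b2@6:L]
Beat 3 (R): throw ball3 h=5 -> lands@8:L; in-air after throw: [b1@5:R b2@6:L b3@8:L]

Answer: ball1:lands@5:R ball2:lands@6:L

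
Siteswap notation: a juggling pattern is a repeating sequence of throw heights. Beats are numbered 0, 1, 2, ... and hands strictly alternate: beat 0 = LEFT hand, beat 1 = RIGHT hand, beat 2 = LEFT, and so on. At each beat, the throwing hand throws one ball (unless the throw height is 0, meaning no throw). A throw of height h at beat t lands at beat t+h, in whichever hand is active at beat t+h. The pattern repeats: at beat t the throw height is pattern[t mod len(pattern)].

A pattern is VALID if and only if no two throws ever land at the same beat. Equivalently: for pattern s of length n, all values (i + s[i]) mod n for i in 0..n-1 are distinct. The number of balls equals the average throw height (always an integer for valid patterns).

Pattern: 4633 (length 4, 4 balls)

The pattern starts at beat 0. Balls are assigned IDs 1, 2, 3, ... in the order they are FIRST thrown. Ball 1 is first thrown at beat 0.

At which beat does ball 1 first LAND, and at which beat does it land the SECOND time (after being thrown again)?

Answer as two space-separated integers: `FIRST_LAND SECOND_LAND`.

Answer: 4 8

Derivation:
Beat 0 (L): throw ball1 h=4 -> lands@4:L; in-air after throw: [b1@4:L]
Beat 1 (R): throw ball2 h=6 -> lands@7:R; in-air after throw: [b1@4:L b2@7:R]
Beat 2 (L): throw ball3 h=3 -> lands@5:R; in-air after throw: [b1@4:L b3@5:R b2@7:R]
Beat 3 (R): throw ball4 h=3 -> lands@6:L; in-air after throw: [b1@4:L b3@5:R b4@6:L b2@7:R]
Beat 4 (L): throw ball1 h=4 -> lands@8:L; in-air after throw: [b3@5:R b4@6:L b2@7:R b1@8:L]
Beat 5 (R): throw ball3 h=6 -> lands@11:R; in-air after throw: [b4@6:L b2@7:R b1@8:L b3@11:R]
Beat 6 (L): throw ball4 h=3 -> lands@9:R; in-air after throw: [b2@7:R b1@8:L b4@9:R b3@11:R]
Beat 7 (R): throw ball2 h=3 -> lands@10:L; in-air after throw: [b1@8:L b4@9:R b2@10:L b3@11:R]
Beat 8 (L): throw ball1 h=4 -> lands@12:L; in-air after throw: [b4@9:R b2@10:L b3@11:R b1@12:L]
Ball 1: thrown@0 h=4 -> first land @4; rethrown@4 h=4 -> second land @8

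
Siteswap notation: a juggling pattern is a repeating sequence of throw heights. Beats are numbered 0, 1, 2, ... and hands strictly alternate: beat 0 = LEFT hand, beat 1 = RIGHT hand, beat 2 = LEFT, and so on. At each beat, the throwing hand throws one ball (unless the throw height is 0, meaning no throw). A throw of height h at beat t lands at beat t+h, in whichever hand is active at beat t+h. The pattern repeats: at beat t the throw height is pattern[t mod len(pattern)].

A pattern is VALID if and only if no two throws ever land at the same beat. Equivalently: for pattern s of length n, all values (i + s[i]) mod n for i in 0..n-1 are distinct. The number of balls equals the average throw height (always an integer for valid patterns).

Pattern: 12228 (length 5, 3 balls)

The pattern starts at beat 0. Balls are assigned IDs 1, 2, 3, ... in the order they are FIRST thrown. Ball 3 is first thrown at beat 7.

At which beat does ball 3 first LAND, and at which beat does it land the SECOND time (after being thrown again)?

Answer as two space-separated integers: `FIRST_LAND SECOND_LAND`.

Beat 0 (L): throw ball1 h=1 -> lands@1:R; in-air after throw: [b1@1:R]
Beat 1 (R): throw ball1 h=2 -> lands@3:R; in-air after throw: [b1@3:R]
Beat 2 (L): throw ball2 h=2 -> lands@4:L; in-air after throw: [b1@3:R b2@4:L]
Beat 3 (R): throw ball1 h=2 -> lands@5:R; in-air after throw: [b2@4:L b1@5:R]
Beat 4 (L): throw ball2 h=8 -> lands@12:L; in-air after throw: [b1@5:R b2@12:L]
Beat 5 (R): throw ball1 h=1 -> lands@6:L; in-air after throw: [b1@6:L b2@12:L]
Beat 6 (L): throw ball1 h=2 -> lands@8:L; in-air after throw: [b1@8:L b2@12:L]
Beat 7 (R): throw ball3 h=2 -> lands@9:R; in-air after throw: [b1@8:L b3@9:R b2@12:L]
Beat 8 (L): throw ball1 h=2 -> lands@10:L; in-air after throw: [b3@9:R b1@10:L b2@12:L]
Beat 9 (R): throw ball3 h=8 -> lands@17:R; in-air after throw: [b1@10:L b2@12:L b3@17:R]
Beat 10 (L): throw ball1 h=1 -> lands@11:R; in-air after throw: [b1@11:R b2@12:L b3@17:R]
Beat 11 (R): throw ball1 h=2 -> lands@13:R; in-air after throw: [b2@12:L b1@13:R b3@17:R]
Beat 12 (L): throw ball2 h=2 -> lands@14:L; in-air after throw: [b1@13:R b2@14:L b3@17:R]
Beat 13 (R): throw ball1 h=2 -> lands@15:R; in-air after throw: [b2@14:L b1@15:R b3@17:R]
Beat 14 (L): throw ball2 h=8 -> lands@22:L; in-air after throw: [b1@15:R b3@17:R b2@22:L]
Beat 15 (R): throw ball1 h=1 -> lands@16:L; in-air after throw: [b1@16:L b3@17:R b2@22:L]
Beat 16 (L): throw ball1 h=2 -> lands@18:L; in-air after throw: [b3@17:R b1@18:L b2@22:L]
Beat 17 (R): throw ball3 h=2 -> lands@19:R; in-air after throw: [b1@18:L b3@19:R b2@22:L]
Ball 3: thrown@7 h=2 -> first land @9; rethrown@9 h=8 -> second land @17

Answer: 9 17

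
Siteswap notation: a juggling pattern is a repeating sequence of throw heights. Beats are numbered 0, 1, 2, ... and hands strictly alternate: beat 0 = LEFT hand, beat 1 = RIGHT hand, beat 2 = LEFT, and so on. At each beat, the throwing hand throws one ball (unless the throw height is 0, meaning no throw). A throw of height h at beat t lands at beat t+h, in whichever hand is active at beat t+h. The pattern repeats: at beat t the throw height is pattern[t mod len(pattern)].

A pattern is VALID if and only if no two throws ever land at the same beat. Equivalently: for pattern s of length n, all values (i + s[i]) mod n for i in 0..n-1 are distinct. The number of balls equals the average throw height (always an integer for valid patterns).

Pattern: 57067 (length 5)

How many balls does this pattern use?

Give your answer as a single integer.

Pattern = [5, 7, 0, 6, 7], length n = 5
  position 0: throw height = 5, running sum = 5
  position 1: throw height = 7, running sum = 12
  position 2: throw height = 0, running sum = 12
  position 3: throw height = 6, running sum = 18
  position 4: throw height = 7, running sum = 25
Total sum = 25; balls = sum / n = 25 / 5 = 5

Answer: 5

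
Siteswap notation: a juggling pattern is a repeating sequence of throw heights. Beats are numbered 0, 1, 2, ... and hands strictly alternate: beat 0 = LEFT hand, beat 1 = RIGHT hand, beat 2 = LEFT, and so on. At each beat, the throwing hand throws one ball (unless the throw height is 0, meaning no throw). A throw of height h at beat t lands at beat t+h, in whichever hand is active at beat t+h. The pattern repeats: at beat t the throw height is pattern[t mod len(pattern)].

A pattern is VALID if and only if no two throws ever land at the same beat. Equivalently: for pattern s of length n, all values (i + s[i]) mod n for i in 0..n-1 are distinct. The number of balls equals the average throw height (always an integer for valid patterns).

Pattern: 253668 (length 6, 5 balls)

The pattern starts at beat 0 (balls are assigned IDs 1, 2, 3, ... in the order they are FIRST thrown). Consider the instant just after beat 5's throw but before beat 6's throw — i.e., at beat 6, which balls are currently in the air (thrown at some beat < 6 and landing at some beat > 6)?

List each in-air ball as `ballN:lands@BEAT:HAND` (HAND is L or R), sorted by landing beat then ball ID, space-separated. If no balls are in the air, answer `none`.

Answer: ball3:lands@9:R ball4:lands@10:L ball1:lands@13:R

Derivation:
Beat 0 (L): throw ball1 h=2 -> lands@2:L; in-air after throw: [b1@2:L]
Beat 1 (R): throw ball2 h=5 -> lands@6:L; in-air after throw: [b1@2:L b2@6:L]
Beat 2 (L): throw ball1 h=3 -> lands@5:R; in-air after throw: [b1@5:R b2@6:L]
Beat 3 (R): throw ball3 h=6 -> lands@9:R; in-air after throw: [b1@5:R b2@6:L b3@9:R]
Beat 4 (L): throw ball4 h=6 -> lands@10:L; in-air after throw: [b1@5:R b2@6:L b3@9:R b4@10:L]
Beat 5 (R): throw ball1 h=8 -> lands@13:R; in-air after throw: [b2@6:L b3@9:R b4@10:L b1@13:R]
Beat 6 (L): throw ball2 h=2 -> lands@8:L; in-air after throw: [b2@8:L b3@9:R b4@10:L b1@13:R]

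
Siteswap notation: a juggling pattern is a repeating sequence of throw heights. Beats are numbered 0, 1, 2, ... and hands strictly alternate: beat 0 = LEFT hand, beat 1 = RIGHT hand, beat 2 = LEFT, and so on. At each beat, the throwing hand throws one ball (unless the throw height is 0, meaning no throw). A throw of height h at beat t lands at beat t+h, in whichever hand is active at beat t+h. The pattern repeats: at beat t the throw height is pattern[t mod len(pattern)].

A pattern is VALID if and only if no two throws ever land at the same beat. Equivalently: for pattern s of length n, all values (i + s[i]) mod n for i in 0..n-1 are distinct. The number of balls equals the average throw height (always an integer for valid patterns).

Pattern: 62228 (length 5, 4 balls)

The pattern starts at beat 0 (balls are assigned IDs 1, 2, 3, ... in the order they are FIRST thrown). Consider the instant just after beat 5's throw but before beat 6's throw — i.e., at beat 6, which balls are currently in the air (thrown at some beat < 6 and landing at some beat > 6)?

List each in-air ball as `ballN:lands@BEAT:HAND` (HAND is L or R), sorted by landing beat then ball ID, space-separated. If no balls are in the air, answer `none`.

Beat 0 (L): throw ball1 h=6 -> lands@6:L; in-air after throw: [b1@6:L]
Beat 1 (R): throw ball2 h=2 -> lands@3:R; in-air after throw: [b2@3:R b1@6:L]
Beat 2 (L): throw ball3 h=2 -> lands@4:L; in-air after throw: [b2@3:R b3@4:L b1@6:L]
Beat 3 (R): throw ball2 h=2 -> lands@5:R; in-air after throw: [b3@4:L b2@5:R b1@6:L]
Beat 4 (L): throw ball3 h=8 -> lands@12:L; in-air after throw: [b2@5:R b1@6:L b3@12:L]
Beat 5 (R): throw ball2 h=6 -> lands@11:R; in-air after throw: [b1@6:L b2@11:R b3@12:L]
Beat 6 (L): throw ball1 h=2 -> lands@8:L; in-air after throw: [b1@8:L b2@11:R b3@12:L]

Answer: ball2:lands@11:R ball3:lands@12:L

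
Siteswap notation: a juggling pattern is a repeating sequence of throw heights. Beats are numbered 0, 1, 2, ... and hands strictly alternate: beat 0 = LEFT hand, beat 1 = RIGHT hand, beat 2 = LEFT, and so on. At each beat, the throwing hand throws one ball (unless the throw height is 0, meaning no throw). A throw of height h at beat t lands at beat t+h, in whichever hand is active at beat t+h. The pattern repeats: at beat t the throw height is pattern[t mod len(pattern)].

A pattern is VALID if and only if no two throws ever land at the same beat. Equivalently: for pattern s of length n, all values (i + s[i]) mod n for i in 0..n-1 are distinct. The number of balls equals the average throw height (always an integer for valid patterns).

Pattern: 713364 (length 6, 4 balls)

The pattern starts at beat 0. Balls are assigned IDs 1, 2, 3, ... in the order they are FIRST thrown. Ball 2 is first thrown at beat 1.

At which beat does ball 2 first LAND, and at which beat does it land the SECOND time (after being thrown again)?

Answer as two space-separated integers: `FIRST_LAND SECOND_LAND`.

Answer: 2 5

Derivation:
Beat 0 (L): throw ball1 h=7 -> lands@7:R; in-air after throw: [b1@7:R]
Beat 1 (R): throw ball2 h=1 -> lands@2:L; in-air after throw: [b2@2:L b1@7:R]
Beat 2 (L): throw ball2 h=3 -> lands@5:R; in-air after throw: [b2@5:R b1@7:R]
Beat 3 (R): throw ball3 h=3 -> lands@6:L; in-air after throw: [b2@5:R b3@6:L b1@7:R]
Beat 4 (L): throw ball4 h=6 -> lands@10:L; in-air after throw: [b2@5:R b3@6:L b1@7:R b4@10:L]
Beat 5 (R): throw ball2 h=4 -> lands@9:R; in-air after throw: [b3@6:L b1@7:R b2@9:R b4@10:L]
Ball 2: thrown@1 h=1 -> first land @2; rethrown@2 h=3 -> second land @5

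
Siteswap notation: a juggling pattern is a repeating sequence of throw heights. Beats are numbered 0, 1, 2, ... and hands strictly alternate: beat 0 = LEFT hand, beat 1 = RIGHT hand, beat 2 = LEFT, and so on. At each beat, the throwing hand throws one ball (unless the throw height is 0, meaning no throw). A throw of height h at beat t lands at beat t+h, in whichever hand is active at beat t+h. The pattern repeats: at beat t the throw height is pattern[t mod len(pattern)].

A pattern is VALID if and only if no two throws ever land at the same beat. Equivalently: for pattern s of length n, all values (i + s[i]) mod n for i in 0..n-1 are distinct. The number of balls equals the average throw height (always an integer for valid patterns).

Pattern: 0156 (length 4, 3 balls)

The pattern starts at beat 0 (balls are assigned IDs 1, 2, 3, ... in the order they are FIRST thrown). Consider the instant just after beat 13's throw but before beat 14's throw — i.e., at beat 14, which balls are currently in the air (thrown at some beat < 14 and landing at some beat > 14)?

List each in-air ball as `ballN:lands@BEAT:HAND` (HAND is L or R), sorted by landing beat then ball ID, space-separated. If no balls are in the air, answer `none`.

Answer: ball2:lands@15:R ball3:lands@17:R

Derivation:
Beat 1 (R): throw ball1 h=1 -> lands@2:L; in-air after throw: [b1@2:L]
Beat 2 (L): throw ball1 h=5 -> lands@7:R; in-air after throw: [b1@7:R]
Beat 3 (R): throw ball2 h=6 -> lands@9:R; in-air after throw: [b1@7:R b2@9:R]
Beat 5 (R): throw ball3 h=1 -> lands@6:L; in-air after throw: [b3@6:L b1@7:R b2@9:R]
Beat 6 (L): throw ball3 h=5 -> lands@11:R; in-air after throw: [b1@7:R b2@9:R b3@11:R]
Beat 7 (R): throw ball1 h=6 -> lands@13:R; in-air after throw: [b2@9:R b3@11:R b1@13:R]
Beat 9 (R): throw ball2 h=1 -> lands@10:L; in-air after throw: [b2@10:L b3@11:R b1@13:R]
Beat 10 (L): throw ball2 h=5 -> lands@15:R; in-air after throw: [b3@11:R b1@13:R b2@15:R]
Beat 11 (R): throw ball3 h=6 -> lands@17:R; in-air after throw: [b1@13:R b2@15:R b3@17:R]
Beat 13 (R): throw ball1 h=1 -> lands@14:L; in-air after throw: [b1@14:L b2@15:R b3@17:R]
Beat 14 (L): throw ball1 h=5 -> lands@19:R; in-air after throw: [b2@15:R b3@17:R b1@19:R]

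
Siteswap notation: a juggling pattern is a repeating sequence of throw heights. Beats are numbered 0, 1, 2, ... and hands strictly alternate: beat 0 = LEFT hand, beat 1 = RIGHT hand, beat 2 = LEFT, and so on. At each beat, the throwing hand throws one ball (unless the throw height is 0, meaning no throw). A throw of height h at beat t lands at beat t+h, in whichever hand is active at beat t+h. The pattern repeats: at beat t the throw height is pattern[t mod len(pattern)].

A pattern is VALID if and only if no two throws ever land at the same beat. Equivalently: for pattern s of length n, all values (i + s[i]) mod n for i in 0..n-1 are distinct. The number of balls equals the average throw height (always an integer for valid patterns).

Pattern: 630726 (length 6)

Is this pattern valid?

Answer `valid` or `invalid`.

Answer: invalid

Derivation:
i=0: (i + s[i]) mod n = (0 + 6) mod 6 = 0
i=1: (i + s[i]) mod n = (1 + 3) mod 6 = 4
i=2: (i + s[i]) mod n = (2 + 0) mod 6 = 2
i=3: (i + s[i]) mod n = (3 + 7) mod 6 = 4
i=4: (i + s[i]) mod n = (4 + 2) mod 6 = 0
i=5: (i + s[i]) mod n = (5 + 6) mod 6 = 5
Residues: [0, 4, 2, 4, 0, 5], distinct: False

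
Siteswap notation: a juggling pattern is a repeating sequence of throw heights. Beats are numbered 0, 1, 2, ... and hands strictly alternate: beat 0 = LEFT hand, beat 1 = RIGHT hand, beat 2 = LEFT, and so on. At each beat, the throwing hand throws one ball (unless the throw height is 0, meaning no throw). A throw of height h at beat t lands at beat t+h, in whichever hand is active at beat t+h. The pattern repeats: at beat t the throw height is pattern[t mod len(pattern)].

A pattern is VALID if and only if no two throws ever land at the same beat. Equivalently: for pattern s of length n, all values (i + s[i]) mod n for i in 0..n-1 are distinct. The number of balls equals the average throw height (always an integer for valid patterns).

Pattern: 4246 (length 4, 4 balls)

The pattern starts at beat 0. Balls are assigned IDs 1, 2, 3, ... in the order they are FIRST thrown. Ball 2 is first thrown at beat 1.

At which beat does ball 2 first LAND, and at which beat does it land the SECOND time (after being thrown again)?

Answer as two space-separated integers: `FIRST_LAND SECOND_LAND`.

Answer: 3 9

Derivation:
Beat 0 (L): throw ball1 h=4 -> lands@4:L; in-air after throw: [b1@4:L]
Beat 1 (R): throw ball2 h=2 -> lands@3:R; in-air after throw: [b2@3:R b1@4:L]
Beat 2 (L): throw ball3 h=4 -> lands@6:L; in-air after throw: [b2@3:R b1@4:L b3@6:L]
Beat 3 (R): throw ball2 h=6 -> lands@9:R; in-air after throw: [b1@4:L b3@6:L b2@9:R]
Beat 4 (L): throw ball1 h=4 -> lands@8:L; in-air after throw: [b3@6:L b1@8:L b2@9:R]
Beat 5 (R): throw ball4 h=2 -> lands@7:R; in-air after throw: [b3@6:L b4@7:R b1@8:L b2@9:R]
Beat 6 (L): throw ball3 h=4 -> lands@10:L; in-air after throw: [b4@7:R b1@8:L b2@9:R b3@10:L]
Beat 7 (R): throw ball4 h=6 -> lands@13:R; in-air after throw: [b1@8:L b2@9:R b3@10:L b4@13:R]
Beat 8 (L): throw ball1 h=4 -> lands@12:L; in-air after throw: [b2@9:R b3@10:L b1@12:L b4@13:R]
Beat 9 (R): throw ball2 h=2 -> lands@11:R; in-air after throw: [b3@10:L b2@11:R b1@12:L b4@13:R]
Ball 2: thrown@1 h=2 -> first land @3; rethrown@3 h=6 -> second land @9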